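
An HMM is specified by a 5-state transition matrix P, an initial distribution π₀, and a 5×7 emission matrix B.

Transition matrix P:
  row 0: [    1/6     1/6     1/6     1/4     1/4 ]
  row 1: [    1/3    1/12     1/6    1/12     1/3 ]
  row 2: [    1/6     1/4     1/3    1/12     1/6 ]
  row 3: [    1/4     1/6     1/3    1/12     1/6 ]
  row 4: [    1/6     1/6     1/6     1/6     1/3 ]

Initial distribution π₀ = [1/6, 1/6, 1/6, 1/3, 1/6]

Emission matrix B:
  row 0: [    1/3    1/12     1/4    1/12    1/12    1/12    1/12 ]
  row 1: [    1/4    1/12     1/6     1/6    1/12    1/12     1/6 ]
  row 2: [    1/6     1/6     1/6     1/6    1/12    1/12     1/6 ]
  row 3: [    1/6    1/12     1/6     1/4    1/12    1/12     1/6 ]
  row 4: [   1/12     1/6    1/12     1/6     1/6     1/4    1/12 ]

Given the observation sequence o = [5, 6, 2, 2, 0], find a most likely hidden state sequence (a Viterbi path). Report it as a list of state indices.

t=0: δ = [1.389e-02, 1.389e-02, 1.389e-02, 2.778e-02, 4.167e-02]  (obs o_0=5)
t=1: δ = [5.787e-04, 1.157e-03, 1.543e-03, 1.157e-03, 1.157e-03]  ψ = [3, 4, 3, 4, 4]  (obs o_1=6)
t=2: δ = [9.645e-05, 6.430e-05, 8.573e-05, 3.215e-05, 3.215e-05]  ψ = [1, 2, 2, 4, 1]  (obs o_2=2)
t=3: δ = [5.358e-06, 3.572e-06, 4.763e-06, 4.019e-06, 2.009e-06]  ψ = [1, 2, 2, 0, 0]  (obs o_3=2)
t=4: δ = [3.969e-07, 2.977e-07, 2.646e-07, 2.233e-07, 1.116e-07]  ψ = [1, 2, 2, 0, 0]  (obs o_4=0)
backtrack: best end state = 0; path = [3, 2, 2, 1, 0]

path = [3, 2, 2, 1, 0]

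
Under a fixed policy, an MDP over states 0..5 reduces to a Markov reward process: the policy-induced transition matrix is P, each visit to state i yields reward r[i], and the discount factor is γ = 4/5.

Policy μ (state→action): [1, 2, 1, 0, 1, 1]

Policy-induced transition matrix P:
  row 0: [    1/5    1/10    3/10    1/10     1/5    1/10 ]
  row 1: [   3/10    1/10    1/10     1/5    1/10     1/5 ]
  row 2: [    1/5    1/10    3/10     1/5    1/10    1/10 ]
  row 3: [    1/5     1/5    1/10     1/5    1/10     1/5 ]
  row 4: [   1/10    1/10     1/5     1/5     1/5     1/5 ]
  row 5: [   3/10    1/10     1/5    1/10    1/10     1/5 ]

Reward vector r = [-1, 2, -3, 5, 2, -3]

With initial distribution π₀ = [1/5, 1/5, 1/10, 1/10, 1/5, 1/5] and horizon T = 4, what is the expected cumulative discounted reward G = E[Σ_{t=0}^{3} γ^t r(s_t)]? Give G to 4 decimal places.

t=0: π = [0.2000, 0.2000, 0.1000, 0.1000, 0.2000, 0.2000], E[r] = 0.2000, γ^t·E[r] = 0.200000, running G = 0.200000
t=1: π = [0.2200, 0.1100, 0.2000, 0.1600, 0.1400, 0.1700], E[r] = -0.0300, γ^t·E[r] = -0.024000, running G = 0.176000
t=2: π = [0.2140, 0.1160, 0.2150, 0.1610, 0.1360, 0.1580], E[r] = -0.0240, γ^t·E[r] = -0.015360, running G = 0.160640
t=3: π = [0.2138, 0.1161, 0.2152, 0.1628, 0.1350, 0.1571], E[r] = -0.0145, γ^t·E[r] = -0.007424, running G = 0.153216

G = 0.1532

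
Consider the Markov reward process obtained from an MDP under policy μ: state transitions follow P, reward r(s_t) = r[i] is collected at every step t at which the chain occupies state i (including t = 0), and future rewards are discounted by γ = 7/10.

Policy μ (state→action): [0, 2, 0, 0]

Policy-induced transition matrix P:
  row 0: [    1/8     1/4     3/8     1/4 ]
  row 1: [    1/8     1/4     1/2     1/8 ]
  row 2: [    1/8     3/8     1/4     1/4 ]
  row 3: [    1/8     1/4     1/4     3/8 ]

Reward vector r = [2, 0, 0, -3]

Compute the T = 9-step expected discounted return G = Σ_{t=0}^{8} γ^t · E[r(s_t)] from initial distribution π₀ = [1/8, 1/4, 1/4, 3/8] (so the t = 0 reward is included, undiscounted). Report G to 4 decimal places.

t=0: π = [0.1250, 0.2500, 0.2500, 0.3750], E[r] = -0.8750, γ^t·E[r] = -0.875000, running G = -0.875000
t=1: π = [0.1250, 0.2813, 0.3281, 0.2656], E[r] = -0.5469, γ^t·E[r] = -0.382813, running G = -1.257813
t=2: π = [0.1250, 0.2910, 0.3359, 0.2480], E[r] = -0.4941, γ^t·E[r] = -0.242129, running G = -1.499941
t=3: π = [0.1250, 0.2920, 0.3384, 0.2446], E[r] = -0.4839, γ^t·E[r] = -0.165973, running G = -1.665915
t=4: π = [0.1250, 0.2923, 0.3386, 0.2441], E[r] = -0.4822, γ^t·E[r] = -0.115786, running G = -1.781700
t=5: π = [0.1250, 0.2923, 0.3387, 0.2440], E[r] = -0.4819, γ^t·E[r] = -0.080996, running G = -1.862696
t=6: π = [0.1250, 0.2923, 0.3387, 0.2440], E[r] = -0.4819, γ^t·E[r] = -0.056691, running G = -1.919387
t=7: π = [0.1250, 0.2923, 0.3387, 0.2440], E[r] = -0.4819, γ^t·E[r] = -0.039683, running G = -1.959070
t=8: π = [0.1250, 0.2923, 0.3387, 0.2440], E[r] = -0.4819, γ^t·E[r] = -0.027778, running G = -1.986848

G = -1.9868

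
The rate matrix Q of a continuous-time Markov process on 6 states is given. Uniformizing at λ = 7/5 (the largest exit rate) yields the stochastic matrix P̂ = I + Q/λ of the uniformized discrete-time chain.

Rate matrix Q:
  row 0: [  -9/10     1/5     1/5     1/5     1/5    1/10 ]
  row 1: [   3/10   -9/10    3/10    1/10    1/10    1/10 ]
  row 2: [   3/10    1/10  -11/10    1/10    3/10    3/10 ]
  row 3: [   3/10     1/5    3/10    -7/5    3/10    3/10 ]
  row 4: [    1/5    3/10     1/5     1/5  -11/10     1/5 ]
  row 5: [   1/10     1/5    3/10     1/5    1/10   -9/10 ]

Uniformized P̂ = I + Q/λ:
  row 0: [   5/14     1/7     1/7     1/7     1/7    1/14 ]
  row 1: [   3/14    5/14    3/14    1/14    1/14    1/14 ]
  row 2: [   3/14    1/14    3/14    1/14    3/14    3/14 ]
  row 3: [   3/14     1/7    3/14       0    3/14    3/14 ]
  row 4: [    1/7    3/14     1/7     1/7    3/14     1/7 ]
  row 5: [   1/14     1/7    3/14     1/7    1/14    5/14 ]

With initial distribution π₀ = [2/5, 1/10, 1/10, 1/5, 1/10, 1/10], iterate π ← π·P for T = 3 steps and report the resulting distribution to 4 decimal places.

t=0: π = [0.4000, 0.1000, 0.1000, 0.2000, 0.1000, 0.1000]
t=1: π = [0.2500, 0.1643, 0.1786, 0.1000, 0.1571, 0.1500]
t=2: π = [0.2173, 0.1765, 0.1852, 0.1041, 0.1515, 0.1653]
t=3: π = [0.2109, 0.1783, 0.1879, 0.1022, 0.1499, 0.1708]

π = [0.2109, 0.1783, 0.1879, 0.1022, 0.1499, 0.1708]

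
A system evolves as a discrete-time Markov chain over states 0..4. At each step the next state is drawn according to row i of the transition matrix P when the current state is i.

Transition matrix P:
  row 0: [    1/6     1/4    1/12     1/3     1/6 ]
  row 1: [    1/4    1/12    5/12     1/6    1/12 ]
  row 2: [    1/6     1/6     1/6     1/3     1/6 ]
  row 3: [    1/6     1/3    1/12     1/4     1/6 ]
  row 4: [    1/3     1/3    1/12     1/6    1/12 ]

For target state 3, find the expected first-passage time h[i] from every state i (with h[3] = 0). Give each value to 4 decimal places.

h = [3.6356, 4.1004, 3.5933, 0.0000, 4.2306]

First-step conditioning: h[3] = 0; for i ≠ 3, h[i] = 1 + Σ_k P[i][k]·h[k].
  h[0] = 1 + 1/6·h[0] + 1/4·h[1] + 1/12·h[2] + 1/6·h[4]
  h[1] = 1 + 1/4·h[0] + 1/12·h[1] + 5/12·h[2] + 1/12·h[4]
  h[2] = 1 + 1/6·h[0] + 1/6·h[1] + 1/6·h[2] + 1/6·h[4]
  h[4] = 1 + 1/3·h[0] + 1/3·h[1] + 1/12·h[2] + 1/12·h[4]
Solving the 4×4 linear system over states ≠ 3 gives exactly h = [2065/568, 2329/568, 2041/568, 0, 2403/568] (h[3] = 0 is the target).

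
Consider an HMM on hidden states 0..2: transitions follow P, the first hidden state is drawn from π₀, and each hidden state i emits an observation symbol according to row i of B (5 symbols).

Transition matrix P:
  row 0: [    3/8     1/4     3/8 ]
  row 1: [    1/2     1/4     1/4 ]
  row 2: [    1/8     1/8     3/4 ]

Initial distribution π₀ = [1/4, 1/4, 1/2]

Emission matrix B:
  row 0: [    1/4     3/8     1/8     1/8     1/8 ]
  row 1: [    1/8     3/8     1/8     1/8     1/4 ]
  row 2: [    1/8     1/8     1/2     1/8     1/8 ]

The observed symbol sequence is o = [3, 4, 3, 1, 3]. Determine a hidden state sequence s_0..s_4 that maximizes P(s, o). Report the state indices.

t=0: δ = [3.125e-02, 3.125e-02, 6.250e-02]  (obs o_0=3)
t=1: δ = [1.953e-03, 1.953e-03, 5.859e-03]  ψ = [1, 0, 2]  (obs o_1=4)
t=2: δ = [1.221e-04, 9.155e-05, 5.493e-04]  ψ = [1, 2, 2]  (obs o_2=3)
t=3: δ = [2.575e-05, 2.575e-05, 5.150e-05]  ψ = [2, 2, 2]  (obs o_3=1)
t=4: δ = [1.609e-06, 8.047e-07, 4.828e-06]  ψ = [1, 0, 2]  (obs o_4=3)
backtrack: best end state = 2; path = [2, 2, 2, 2, 2]

path = [2, 2, 2, 2, 2]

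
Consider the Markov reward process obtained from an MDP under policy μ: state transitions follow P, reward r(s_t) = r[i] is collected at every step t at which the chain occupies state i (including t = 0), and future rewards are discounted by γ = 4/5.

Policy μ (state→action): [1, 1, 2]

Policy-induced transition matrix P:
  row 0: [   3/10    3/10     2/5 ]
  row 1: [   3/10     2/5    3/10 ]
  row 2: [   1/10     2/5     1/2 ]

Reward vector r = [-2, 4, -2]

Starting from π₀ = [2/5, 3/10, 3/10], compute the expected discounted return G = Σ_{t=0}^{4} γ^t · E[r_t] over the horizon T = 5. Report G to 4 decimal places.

G = 0.3390

t=0: π = [0.4000, 0.3000, 0.3000], E[r] = -0.2000, γ^t·E[r] = -0.200000, running G = -0.200000
t=1: π = [0.2400, 0.3600, 0.4000], E[r] = 0.1600, γ^t·E[r] = 0.128000, running G = -0.072000
t=2: π = [0.2200, 0.3760, 0.4040], E[r] = 0.2560, γ^t·E[r] = 0.163840, running G = 0.091840
t=3: π = [0.2192, 0.3780, 0.4028], E[r] = 0.2680, γ^t·E[r] = 0.137216, running G = 0.229056
t=4: π = [0.2194, 0.3781, 0.4025], E[r] = 0.2685, γ^t·E[r] = 0.109969, running G = 0.339025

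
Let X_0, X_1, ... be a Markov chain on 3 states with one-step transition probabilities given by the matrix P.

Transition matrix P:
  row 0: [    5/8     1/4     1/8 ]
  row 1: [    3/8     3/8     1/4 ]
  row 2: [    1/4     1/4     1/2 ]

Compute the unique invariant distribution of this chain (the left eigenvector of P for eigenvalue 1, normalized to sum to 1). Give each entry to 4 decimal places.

Balance equations π_j = Σ_i π_i·P[i][j]:
  π_0 = 5/8·π_0 + 3/8·π_1 + 1/4·π_2
  π_1 = 1/4·π_0 + 3/8·π_1 + 1/4·π_2
  normalize: π_0 + π_1 + π_2 = 1
Solving the linear system gives exactly π = [16/35, 2/7, 9/35].

π = [0.4571, 0.2857, 0.2571]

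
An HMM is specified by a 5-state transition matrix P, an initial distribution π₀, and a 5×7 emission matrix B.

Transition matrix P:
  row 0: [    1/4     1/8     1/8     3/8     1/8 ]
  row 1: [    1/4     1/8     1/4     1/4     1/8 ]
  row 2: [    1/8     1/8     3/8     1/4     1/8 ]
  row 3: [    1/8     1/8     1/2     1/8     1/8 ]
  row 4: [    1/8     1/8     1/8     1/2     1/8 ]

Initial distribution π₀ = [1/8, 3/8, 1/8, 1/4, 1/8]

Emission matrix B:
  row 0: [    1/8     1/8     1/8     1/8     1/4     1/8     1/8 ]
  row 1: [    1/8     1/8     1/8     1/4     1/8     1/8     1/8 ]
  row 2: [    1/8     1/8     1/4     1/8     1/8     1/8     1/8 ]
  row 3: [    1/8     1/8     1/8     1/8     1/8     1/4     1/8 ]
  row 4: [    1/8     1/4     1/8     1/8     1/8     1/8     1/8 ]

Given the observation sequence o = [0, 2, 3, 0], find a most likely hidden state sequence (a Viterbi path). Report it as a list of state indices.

t=0: δ = [1.562e-02, 4.688e-02, 1.562e-02, 3.125e-02, 1.562e-02]  (obs o_0=0)
t=1: δ = [1.465e-03, 7.324e-04, 3.906e-03, 1.465e-03, 7.324e-04]  ψ = [1, 1, 3, 1, 1]  (obs o_1=2)
t=2: δ = [6.104e-05, 1.221e-04, 1.831e-04, 1.221e-04, 6.104e-05]  ψ = [2, 2, 2, 2, 2]  (obs o_2=3)
t=3: δ = [3.815e-06, 2.861e-06, 8.583e-06, 5.722e-06, 2.861e-06]  ψ = [1, 2, 2, 2, 2]  (obs o_3=0)
backtrack: best end state = 2; path = [3, 2, 2, 2]

path = [3, 2, 2, 2]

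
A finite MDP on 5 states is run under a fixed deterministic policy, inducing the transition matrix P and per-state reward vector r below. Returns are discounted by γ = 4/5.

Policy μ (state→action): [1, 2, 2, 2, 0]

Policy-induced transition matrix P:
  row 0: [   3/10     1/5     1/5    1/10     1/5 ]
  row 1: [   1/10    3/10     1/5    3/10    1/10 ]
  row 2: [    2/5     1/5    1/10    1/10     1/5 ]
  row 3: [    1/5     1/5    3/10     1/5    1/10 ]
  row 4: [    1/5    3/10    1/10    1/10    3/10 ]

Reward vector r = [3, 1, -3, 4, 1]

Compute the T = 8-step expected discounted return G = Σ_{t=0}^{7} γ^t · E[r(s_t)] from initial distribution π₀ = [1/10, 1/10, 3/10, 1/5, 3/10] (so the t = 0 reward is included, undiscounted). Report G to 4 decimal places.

G = 4.5741

t=0: π = [0.1000, 0.1000, 0.3000, 0.2000, 0.3000], E[r] = 0.6000, γ^t·E[r] = 0.600000, running G = 0.600000
t=1: π = [0.2600, 0.2400, 0.1600, 0.1400, 0.2000], E[r] = 1.3000, γ^t·E[r] = 1.040000, running G = 1.640000
t=2: π = [0.2340, 0.2440, 0.1780, 0.1620, 0.1820], E[r] = 1.2420, γ^t·E[r] = 0.794880, running G = 2.434880
t=3: π = [0.2346, 0.2426, 0.1802, 0.1650, 0.1776], E[r] = 1.2434, γ^t·E[r] = 0.636621, running G = 3.071501
t=4: π = [0.2352, 0.2420, 0.1807, 0.1650, 0.1770], E[r] = 1.2427, γ^t·E[r] = 0.508994, running G = 3.580494
t=5: π = [0.2355, 0.2419, 0.1807, 0.1649, 0.1770], E[r] = 1.2427, γ^t·E[r] = 0.407218, running G = 3.987712
t=6: π = [0.2355, 0.2419, 0.1807, 0.1649, 0.1770], E[r] = 1.2427, γ^t·E[r] = 0.325778, running G = 4.313490
t=7: π = [0.2355, 0.2419, 0.1807, 0.1649, 0.1770], E[r] = 1.2428, γ^t·E[r] = 0.260624, running G = 4.574114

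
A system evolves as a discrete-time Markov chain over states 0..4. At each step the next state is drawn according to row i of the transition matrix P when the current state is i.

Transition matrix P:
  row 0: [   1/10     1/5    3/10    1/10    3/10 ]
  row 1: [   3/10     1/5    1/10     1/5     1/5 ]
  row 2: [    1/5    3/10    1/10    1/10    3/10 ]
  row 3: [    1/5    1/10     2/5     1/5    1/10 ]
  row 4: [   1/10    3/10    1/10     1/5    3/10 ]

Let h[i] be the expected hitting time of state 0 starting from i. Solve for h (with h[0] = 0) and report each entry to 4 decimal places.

First-step conditioning: h[0] = 0; for i ≠ 0, h[i] = 1 + Σ_k P[i][k]·h[k].
  h[1] = 1 + 1/5·h[1] + 1/10·h[2] + 1/5·h[3] + 1/5·h[4]
  h[2] = 1 + 3/10·h[1] + 1/10·h[2] + 1/10·h[3] + 3/10·h[4]
  h[3] = 1 + 1/10·h[1] + 2/5·h[2] + 1/5·h[3] + 1/10·h[4]
  h[4] = 1 + 3/10·h[1] + 1/10·h[2] + 1/5·h[3] + 3/10·h[4]
Solving the 4×4 linear system over states ≠ 0 gives exactly h = [0, 9/2, 5, 5, 11/2] (h[0] = 0 is the target).

h = [0.0000, 4.5000, 5.0000, 5.0000, 5.5000]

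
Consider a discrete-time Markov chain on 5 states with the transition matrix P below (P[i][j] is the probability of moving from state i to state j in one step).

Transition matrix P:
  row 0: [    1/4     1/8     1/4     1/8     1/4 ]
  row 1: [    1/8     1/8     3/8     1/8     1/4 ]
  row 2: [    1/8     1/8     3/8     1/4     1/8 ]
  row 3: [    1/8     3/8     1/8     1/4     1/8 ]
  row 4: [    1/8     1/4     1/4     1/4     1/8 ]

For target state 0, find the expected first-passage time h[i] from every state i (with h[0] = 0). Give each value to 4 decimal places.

h = [0.0000, 8.0000, 8.0000, 8.0000, 8.0000]

First-step conditioning: h[0] = 0; for i ≠ 0, h[i] = 1 + Σ_k P[i][k]·h[k].
  h[1] = 1 + 1/8·h[1] + 3/8·h[2] + 1/8·h[3] + 1/4·h[4]
  h[2] = 1 + 1/8·h[1] + 3/8·h[2] + 1/4·h[3] + 1/8·h[4]
  h[3] = 1 + 3/8·h[1] + 1/8·h[2] + 1/4·h[3] + 1/8·h[4]
  h[4] = 1 + 1/4·h[1] + 1/4·h[2] + 1/4·h[3] + 1/8·h[4]
Solving the 4×4 linear system over states ≠ 0 gives exactly h = [0, 8, 8, 8, 8] (h[0] = 0 is the target).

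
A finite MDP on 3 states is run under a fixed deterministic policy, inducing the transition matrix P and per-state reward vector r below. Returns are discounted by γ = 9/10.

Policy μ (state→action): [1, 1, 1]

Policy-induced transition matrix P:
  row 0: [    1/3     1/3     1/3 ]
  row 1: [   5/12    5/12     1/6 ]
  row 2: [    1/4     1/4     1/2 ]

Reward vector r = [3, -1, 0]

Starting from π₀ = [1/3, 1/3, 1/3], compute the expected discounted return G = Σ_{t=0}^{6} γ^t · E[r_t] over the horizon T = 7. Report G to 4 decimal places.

G = 3.4780

t=0: π = [0.3333, 0.3333, 0.3333], E[r] = 0.6667, γ^t·E[r] = 0.666667, running G = 0.666667
t=1: π = [0.3333, 0.3333, 0.3333], E[r] = 0.6667, γ^t·E[r] = 0.600000, running G = 1.266667
t=2: π = [0.3333, 0.3333, 0.3333], E[r] = 0.6667, γ^t·E[r] = 0.540000, running G = 1.806667
t=3: π = [0.3333, 0.3333, 0.3333], E[r] = 0.6667, γ^t·E[r] = 0.486000, running G = 2.292667
t=4: π = [0.3333, 0.3333, 0.3333], E[r] = 0.6667, γ^t·E[r] = 0.437400, running G = 2.730067
t=5: π = [0.3333, 0.3333, 0.3333], E[r] = 0.6667, γ^t·E[r] = 0.393660, running G = 3.123727
t=6: π = [0.3333, 0.3333, 0.3333], E[r] = 0.6667, γ^t·E[r] = 0.354294, running G = 3.478021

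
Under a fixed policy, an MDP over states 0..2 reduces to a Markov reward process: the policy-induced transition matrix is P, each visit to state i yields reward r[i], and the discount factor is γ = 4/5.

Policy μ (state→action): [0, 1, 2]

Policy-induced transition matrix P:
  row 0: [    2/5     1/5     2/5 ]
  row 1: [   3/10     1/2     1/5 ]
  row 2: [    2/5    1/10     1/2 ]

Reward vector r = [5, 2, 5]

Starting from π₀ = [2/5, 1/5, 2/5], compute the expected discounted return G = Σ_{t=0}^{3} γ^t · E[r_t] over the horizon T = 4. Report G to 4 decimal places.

G = 12.8476

t=0: π = [0.4000, 0.2000, 0.4000], E[r] = 4.4000, γ^t·E[r] = 4.400000, running G = 4.400000
t=1: π = [0.3800, 0.2200, 0.4000], E[r] = 4.3400, γ^t·E[r] = 3.472000, running G = 7.872000
t=2: π = [0.3780, 0.2260, 0.3960], E[r] = 4.3220, γ^t·E[r] = 2.766080, running G = 10.638080
t=3: π = [0.3774, 0.2282, 0.3944], E[r] = 4.3154, γ^t·E[r] = 2.209485, running G = 12.847565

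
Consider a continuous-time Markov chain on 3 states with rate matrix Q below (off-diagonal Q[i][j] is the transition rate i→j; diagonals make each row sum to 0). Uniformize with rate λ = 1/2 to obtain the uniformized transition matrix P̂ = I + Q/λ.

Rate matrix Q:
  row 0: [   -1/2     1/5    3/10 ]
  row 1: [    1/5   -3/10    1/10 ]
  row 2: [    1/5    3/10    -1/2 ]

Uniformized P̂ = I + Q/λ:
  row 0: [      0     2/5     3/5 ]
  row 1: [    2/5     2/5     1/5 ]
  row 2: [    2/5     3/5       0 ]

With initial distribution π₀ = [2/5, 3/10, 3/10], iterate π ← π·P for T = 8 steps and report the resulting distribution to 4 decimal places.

t=0: π = [0.4000, 0.3000, 0.3000]
t=1: π = [0.2400, 0.4600, 0.3000]
t=2: π = [0.3040, 0.4600, 0.2360]
t=3: π = [0.2784, 0.4472, 0.2744]
t=4: π = [0.2886, 0.4549, 0.2565]
t=5: π = [0.2845, 0.4513, 0.2642]
t=6: π = [0.2862, 0.4528, 0.2610]
t=7: π = [0.2855, 0.4522, 0.2623]
t=8: π = [0.2858, 0.4525, 0.2618]

π = [0.2858, 0.4525, 0.2618]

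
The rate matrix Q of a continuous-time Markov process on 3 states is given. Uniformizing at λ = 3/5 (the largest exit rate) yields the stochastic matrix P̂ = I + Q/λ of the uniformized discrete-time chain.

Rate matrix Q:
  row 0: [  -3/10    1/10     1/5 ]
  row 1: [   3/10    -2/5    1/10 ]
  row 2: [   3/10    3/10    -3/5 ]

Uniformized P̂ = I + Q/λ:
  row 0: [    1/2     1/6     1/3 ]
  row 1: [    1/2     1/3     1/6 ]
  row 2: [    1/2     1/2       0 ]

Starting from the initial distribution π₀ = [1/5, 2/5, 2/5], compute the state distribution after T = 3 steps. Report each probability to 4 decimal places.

π = [0.5000, 0.2880, 0.2120]

t=0: π = [0.2000, 0.4000, 0.4000]
t=1: π = [0.5000, 0.3667, 0.1333]
t=2: π = [0.5000, 0.2722, 0.2278]
t=3: π = [0.5000, 0.2880, 0.2120]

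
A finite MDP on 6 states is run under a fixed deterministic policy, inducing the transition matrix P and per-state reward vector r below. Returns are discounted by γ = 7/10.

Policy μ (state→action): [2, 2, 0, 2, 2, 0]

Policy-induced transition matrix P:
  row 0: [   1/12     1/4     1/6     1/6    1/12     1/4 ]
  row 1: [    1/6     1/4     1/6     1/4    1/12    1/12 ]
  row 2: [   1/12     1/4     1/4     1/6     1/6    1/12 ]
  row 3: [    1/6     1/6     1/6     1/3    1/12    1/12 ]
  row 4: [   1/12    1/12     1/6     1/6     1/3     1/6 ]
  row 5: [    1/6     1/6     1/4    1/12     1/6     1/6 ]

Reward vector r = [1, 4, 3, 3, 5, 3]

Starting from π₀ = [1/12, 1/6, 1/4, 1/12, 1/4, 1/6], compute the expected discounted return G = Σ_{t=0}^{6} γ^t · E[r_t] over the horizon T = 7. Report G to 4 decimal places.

t=0: π = [0.0833, 0.1667, 0.2500, 0.0833, 0.2500, 0.1667], E[r] = 3.5000, γ^t·E[r] = 3.500000, running G = 3.500000
t=1: π = [0.1181, 0.1875, 0.2014, 0.1806, 0.1806, 0.1319], E[r] = 3.3125, γ^t·E[r] = 2.318750, running G = 5.818750
t=2: π = [0.1250, 0.1939, 0.1944, 0.2014, 0.1563, 0.1291], E[r] = 3.2564, γ^t·E[r] = 1.595619, running G = 7.414369
t=3: π = [0.1270, 0.1964, 0.1936, 0.2056, 0.1494, 0.1279], E[r] = 3.2411, γ^t·E[r] = 1.111690, running G = 8.526059
t=4: π = [0.1275, 0.1973, 0.1935, 0.2066, 0.1475, 0.1276], E[r] = 3.2372, γ^t·E[r] = 0.777263, running G = 9.303322
t=5: π = [0.1276, 0.1976, 0.1934, 0.2069, 0.1470, 0.1275], E[r] = 3.2362, γ^t·E[r] = 0.543911, running G = 9.847234
t=6: π = [0.1277, 0.1976, 0.1934, 0.2070, 0.1468, 0.1275], E[r] = 3.2359, γ^t·E[r] = 0.380705, running G = 10.227939

G = 10.2279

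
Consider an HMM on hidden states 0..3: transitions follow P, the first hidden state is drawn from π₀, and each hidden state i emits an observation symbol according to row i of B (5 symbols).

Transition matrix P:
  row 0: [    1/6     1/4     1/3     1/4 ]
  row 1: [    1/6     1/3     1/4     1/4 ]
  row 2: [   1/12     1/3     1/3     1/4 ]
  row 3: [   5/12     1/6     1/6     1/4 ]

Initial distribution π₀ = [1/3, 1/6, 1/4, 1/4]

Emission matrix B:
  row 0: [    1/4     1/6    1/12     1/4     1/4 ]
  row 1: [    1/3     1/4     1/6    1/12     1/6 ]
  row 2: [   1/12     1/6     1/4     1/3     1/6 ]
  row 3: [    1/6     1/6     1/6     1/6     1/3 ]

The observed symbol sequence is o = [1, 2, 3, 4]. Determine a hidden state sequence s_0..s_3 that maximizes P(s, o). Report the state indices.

path = [0, 2, 2, 3]

t=0: δ = [5.556e-02, 4.167e-02, 4.167e-02, 4.167e-02]  (obs o_0=1)
t=1: δ = [1.447e-03, 2.315e-03, 4.630e-03, 2.315e-03]  ψ = [3, 0, 0, 0]  (obs o_1=2)
t=2: δ = [2.411e-04, 1.286e-04, 5.144e-04, 1.929e-04]  ψ = [3, 2, 2, 2]  (obs o_2=3)
t=3: δ = [2.009e-05, 2.858e-05, 2.858e-05, 4.287e-05]  ψ = [3, 2, 2, 2]  (obs o_3=4)
backtrack: best end state = 3; path = [0, 2, 2, 3]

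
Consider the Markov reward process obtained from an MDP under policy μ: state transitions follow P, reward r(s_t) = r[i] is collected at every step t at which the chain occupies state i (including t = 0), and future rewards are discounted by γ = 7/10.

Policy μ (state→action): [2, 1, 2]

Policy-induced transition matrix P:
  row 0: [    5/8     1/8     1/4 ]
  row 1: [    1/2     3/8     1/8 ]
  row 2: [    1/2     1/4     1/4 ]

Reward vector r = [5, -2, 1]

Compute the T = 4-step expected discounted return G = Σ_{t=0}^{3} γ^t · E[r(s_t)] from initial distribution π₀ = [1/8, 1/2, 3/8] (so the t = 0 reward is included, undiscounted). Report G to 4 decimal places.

t=0: π = [0.1250, 0.5000, 0.3750], E[r] = 0.0000, γ^t·E[r] = 0.000000, running G = 0.000000
t=1: π = [0.5156, 0.2969, 0.1875], E[r] = 2.1719, γ^t·E[r] = 1.520313, running G = 1.520313
t=2: π = [0.5645, 0.2227, 0.2129], E[r] = 2.5898, γ^t·E[r] = 1.269023, running G = 2.789336
t=3: π = [0.5706, 0.2073, 0.2222], E[r] = 2.6604, γ^t·E[r] = 0.912517, running G = 3.701853

G = 3.7019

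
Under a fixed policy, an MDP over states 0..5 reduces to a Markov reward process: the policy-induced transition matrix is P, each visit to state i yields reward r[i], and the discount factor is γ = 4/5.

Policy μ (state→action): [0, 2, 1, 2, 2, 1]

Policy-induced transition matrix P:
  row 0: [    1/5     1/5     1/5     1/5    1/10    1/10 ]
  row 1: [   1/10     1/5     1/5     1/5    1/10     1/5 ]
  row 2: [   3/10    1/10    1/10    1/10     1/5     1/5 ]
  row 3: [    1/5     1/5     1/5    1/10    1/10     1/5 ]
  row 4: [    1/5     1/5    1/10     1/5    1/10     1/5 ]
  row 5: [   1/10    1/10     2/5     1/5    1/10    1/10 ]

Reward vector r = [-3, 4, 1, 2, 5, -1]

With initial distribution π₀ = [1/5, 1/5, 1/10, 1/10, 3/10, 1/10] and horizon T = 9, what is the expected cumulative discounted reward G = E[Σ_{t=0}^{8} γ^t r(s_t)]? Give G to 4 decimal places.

t=0: π = [0.2000, 0.2000, 0.1000, 0.1000, 0.3000, 0.1000], E[r] = 1.9000, γ^t·E[r] = 1.900000, running G = 1.900000
t=1: π = [0.1800, 0.1800, 0.1800, 0.1800, 0.1100, 0.1700], E[r] = 1.1000, γ^t·E[r] = 0.880000, running G = 2.780000
t=2: π = [0.1830, 0.1650, 0.2050, 0.1640, 0.1180, 0.1650], E[r] = 1.0690, γ^t·E[r] = 0.684160, running G = 3.464160
t=3: π = [0.1875, 0.1630, 0.2007, 0.1631, 0.1205, 0.1652], E[r] = 1.0537, γ^t·E[r] = 0.539494, running G = 4.003654
t=4: π = [0.1873, 0.1634, 0.2009, 0.1636, 0.1201, 0.1647], E[r] = 1.0557, γ^t·E[r] = 0.432402, running G = 4.436057
t=5: π = [0.1873, 0.1634, 0.2008, 0.1635, 0.1201, 0.1648], E[r] = 1.0555, γ^t·E[r] = 0.345867, running G = 4.781924
t=6: π = [0.1873, 0.1634, 0.2009, 0.1636, 0.1201, 0.1648], E[r] = 1.0556, γ^t·E[r] = 0.276713, running G = 5.058637
t=7: π = [0.1873, 0.1634, 0.2009, 0.1636, 0.1201, 0.1648], E[r] = 1.0556, γ^t·E[r] = 0.221367, running G = 5.280004
t=8: π = [0.1873, 0.1634, 0.2009, 0.1636, 0.1201, 0.1648], E[r] = 1.0556, γ^t·E[r] = 0.177094, running G = 5.457099

G = 5.4571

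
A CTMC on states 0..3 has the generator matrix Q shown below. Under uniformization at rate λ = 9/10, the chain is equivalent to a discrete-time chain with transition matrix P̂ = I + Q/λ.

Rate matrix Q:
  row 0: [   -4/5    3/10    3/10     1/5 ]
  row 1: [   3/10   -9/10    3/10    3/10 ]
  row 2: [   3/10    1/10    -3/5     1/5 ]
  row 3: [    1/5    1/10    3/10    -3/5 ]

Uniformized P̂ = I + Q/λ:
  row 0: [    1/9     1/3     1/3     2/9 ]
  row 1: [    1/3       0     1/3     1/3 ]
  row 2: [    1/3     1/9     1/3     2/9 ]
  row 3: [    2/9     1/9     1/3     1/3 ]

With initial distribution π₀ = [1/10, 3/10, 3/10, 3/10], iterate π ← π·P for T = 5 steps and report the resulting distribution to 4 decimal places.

π = [0.2485, 0.1494, 0.3333, 0.2688]

t=0: π = [0.1000, 0.3000, 0.3000, 0.3000]
t=1: π = [0.2778, 0.1000, 0.3333, 0.2889]
t=2: π = [0.2395, 0.1617, 0.3333, 0.2654]
t=3: π = [0.2506, 0.1464, 0.3333, 0.2697]
t=4: π = [0.2477, 0.1505, 0.3333, 0.2684]
t=5: π = [0.2485, 0.1494, 0.3333, 0.2688]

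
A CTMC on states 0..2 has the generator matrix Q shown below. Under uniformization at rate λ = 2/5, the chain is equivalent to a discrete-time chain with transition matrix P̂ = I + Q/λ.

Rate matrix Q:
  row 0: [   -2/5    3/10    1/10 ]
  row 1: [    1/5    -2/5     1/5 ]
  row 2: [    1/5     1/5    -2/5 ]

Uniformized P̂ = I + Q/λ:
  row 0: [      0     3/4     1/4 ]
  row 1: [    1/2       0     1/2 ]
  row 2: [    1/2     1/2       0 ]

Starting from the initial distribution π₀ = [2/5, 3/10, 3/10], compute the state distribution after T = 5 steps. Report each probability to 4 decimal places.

t=0: π = [0.4000, 0.3000, 0.3000]
t=1: π = [0.3000, 0.4500, 0.2500]
t=2: π = [0.3500, 0.3500, 0.3000]
t=3: π = [0.3250, 0.4125, 0.2625]
t=4: π = [0.3375, 0.3750, 0.2875]
t=5: π = [0.3313, 0.3969, 0.2719]

π = [0.3313, 0.3969, 0.2719]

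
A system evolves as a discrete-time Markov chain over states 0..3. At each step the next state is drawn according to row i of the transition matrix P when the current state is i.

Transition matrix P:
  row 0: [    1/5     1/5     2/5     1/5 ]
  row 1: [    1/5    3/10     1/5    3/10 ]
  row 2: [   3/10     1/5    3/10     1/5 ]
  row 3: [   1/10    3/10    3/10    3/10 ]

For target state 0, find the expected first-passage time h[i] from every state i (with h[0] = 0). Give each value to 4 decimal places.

First-step conditioning: h[0] = 0; for i ≠ 0, h[i] = 1 + Σ_k P[i][k]·h[k].
  h[1] = 1 + 3/10·h[1] + 1/5·h[2] + 3/10·h[3]
  h[2] = 1 + 1/5·h[1] + 3/10·h[2] + 1/5·h[3]
  h[3] = 1 + 3/10·h[1] + 3/10·h[2] + 3/10·h[3]
Solving the 3×3 linear system over states ≠ 0 gives exactly h = [0, 91/18, 40/9, 11/2] (h[0] = 0 is the target).

h = [0.0000, 5.0556, 4.4444, 5.5000]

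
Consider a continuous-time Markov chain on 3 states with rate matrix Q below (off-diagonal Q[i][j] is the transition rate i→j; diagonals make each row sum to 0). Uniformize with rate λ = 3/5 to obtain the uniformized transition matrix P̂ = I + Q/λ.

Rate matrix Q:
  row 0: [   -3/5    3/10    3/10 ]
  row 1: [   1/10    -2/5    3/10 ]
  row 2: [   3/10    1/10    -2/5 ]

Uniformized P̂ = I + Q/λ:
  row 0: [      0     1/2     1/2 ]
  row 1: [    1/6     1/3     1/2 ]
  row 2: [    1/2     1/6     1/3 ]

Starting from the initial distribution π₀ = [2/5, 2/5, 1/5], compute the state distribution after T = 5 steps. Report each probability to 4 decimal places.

π = [0.2650, 0.3064, 0.4286]

t=0: π = [0.4000, 0.4000, 0.2000]
t=1: π = [0.1667, 0.3667, 0.4667]
t=2: π = [0.2944, 0.2833, 0.4222]
t=3: π = [0.2583, 0.3120, 0.4296]
t=4: π = [0.2668, 0.3048, 0.4284]
t=5: π = [0.2650, 0.3064, 0.4286]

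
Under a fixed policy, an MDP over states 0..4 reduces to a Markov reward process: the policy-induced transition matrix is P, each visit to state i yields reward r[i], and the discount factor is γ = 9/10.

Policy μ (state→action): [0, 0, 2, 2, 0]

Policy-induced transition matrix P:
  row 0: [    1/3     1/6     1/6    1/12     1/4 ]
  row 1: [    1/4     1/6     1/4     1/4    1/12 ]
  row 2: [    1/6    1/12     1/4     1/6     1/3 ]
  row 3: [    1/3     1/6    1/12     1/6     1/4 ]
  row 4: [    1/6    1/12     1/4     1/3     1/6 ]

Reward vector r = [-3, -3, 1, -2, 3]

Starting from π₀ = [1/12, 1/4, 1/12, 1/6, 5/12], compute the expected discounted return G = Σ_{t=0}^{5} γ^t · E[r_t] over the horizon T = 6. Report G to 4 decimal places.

t=0: π = [0.0833, 0.2500, 0.0833, 0.1667, 0.4167], E[r] = 0.0000, γ^t·E[r] = 0.000000, running G = 0.000000
t=1: π = [0.2292, 0.1250, 0.2153, 0.2500, 0.1806], E[r] = -0.8056, γ^t·E[r] = -0.725000, running G = -0.725000
t=2: π = [0.2569, 0.1337, 0.1892, 0.1881, 0.2321], E[r] = -0.6626, γ^t·E[r] = -0.536719, running G = -1.261719
t=3: π = [0.2520, 0.1316, 0.1972, 0.1951, 0.2242], E[r] = -0.6711, γ^t·E[r] = -0.489199, running G = -1.750918
t=4: π = [0.2521, 0.1316, 0.1965, 0.1940, 0.2258], E[r] = -0.6651, γ^t·E[r] = -0.436348, running G = -2.187266
t=5: π = [0.2520, 0.1315, 0.1967, 0.1943, 0.2256], E[r] = -0.6653, γ^t·E[r] = -0.392875, running G = -2.580141

G = -2.5801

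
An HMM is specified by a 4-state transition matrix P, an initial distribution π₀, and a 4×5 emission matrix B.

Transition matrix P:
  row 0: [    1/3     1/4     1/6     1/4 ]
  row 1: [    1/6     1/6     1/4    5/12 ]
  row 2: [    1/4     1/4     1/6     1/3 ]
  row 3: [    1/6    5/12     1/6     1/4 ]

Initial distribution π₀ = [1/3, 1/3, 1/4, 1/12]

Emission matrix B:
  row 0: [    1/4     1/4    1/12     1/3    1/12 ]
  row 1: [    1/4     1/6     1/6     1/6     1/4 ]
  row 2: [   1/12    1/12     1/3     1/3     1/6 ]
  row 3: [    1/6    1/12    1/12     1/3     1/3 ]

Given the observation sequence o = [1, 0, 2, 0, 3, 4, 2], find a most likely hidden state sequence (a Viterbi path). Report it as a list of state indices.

t=0: δ = [8.333e-02, 5.556e-02, 2.083e-02, 6.944e-03]  (obs o_0=1)
t=1: δ = [6.944e-03, 5.208e-03, 1.157e-03, 3.858e-03]  ψ = [0, 0, 0, 1]  (obs o_1=0)
t=2: δ = [1.929e-04, 2.894e-04, 4.340e-04, 1.808e-04]  ψ = [0, 0, 1, 1]  (obs o_2=2)
t=3: δ = [2.713e-05, 2.713e-05, 6.028e-06, 2.411e-05]  ψ = [2, 2, 1, 2]  (obs o_3=0)
t=4: δ = [3.014e-06, 1.674e-06, 2.261e-06, 3.768e-06]  ψ = [0, 3, 1, 1]  (obs o_4=3)
t=5: δ = [8.372e-08, 3.925e-07, 1.047e-07, 3.140e-07]  ψ = [0, 3, 3, 3]  (obs o_5=4)
t=6: δ = [5.451e-09, 2.180e-08, 3.270e-08, 1.363e-08]  ψ = [1, 3, 1, 1]  (obs o_6=2)
backtrack: best end state = 2; path = [0, 1, 2, 1, 3, 1, 2]

path = [0, 1, 2, 1, 3, 1, 2]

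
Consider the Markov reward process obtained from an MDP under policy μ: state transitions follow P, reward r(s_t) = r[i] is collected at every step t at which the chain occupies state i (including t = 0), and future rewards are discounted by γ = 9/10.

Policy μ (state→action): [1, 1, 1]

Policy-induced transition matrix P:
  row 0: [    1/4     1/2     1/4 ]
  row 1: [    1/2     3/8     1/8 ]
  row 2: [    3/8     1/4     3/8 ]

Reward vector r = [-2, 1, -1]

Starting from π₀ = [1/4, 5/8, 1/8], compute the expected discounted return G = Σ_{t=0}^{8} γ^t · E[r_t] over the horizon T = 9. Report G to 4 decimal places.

t=0: π = [0.2500, 0.6250, 0.1250], E[r] = 0.0000, γ^t·E[r] = 0.000000, running G = 0.000000
t=1: π = [0.4219, 0.3906, 0.1875], E[r] = -0.6406, γ^t·E[r] = -0.576563, running G = -0.576563
t=2: π = [0.3711, 0.4043, 0.2246], E[r] = -0.5625, γ^t·E[r] = -0.455625, running G = -1.032188
t=3: π = [0.3792, 0.3933, 0.2275], E[r] = -0.5925, γ^t·E[r] = -0.431954, running G = -1.464141
t=4: π = [0.3768, 0.3940, 0.2293], E[r] = -0.5889, γ^t·E[r] = -0.386356, running G = -1.850497
t=5: π = [0.3771, 0.3934, 0.2294], E[r] = -0.5903, γ^t·E[r] = -0.348551, running G = -2.199048
t=6: π = [0.3770, 0.3935, 0.2295], E[r] = -0.5901, γ^t·E[r] = -0.313605, running G = -2.512653
t=7: π = [0.3771, 0.3934, 0.2295], E[r] = -0.5902, γ^t·E[r] = -0.282276, running G = -2.794930
t=8: π = [0.3770, 0.3934, 0.2295], E[r] = -0.5902, γ^t·E[r] = -0.254045, running G = -3.048975

G = -3.0490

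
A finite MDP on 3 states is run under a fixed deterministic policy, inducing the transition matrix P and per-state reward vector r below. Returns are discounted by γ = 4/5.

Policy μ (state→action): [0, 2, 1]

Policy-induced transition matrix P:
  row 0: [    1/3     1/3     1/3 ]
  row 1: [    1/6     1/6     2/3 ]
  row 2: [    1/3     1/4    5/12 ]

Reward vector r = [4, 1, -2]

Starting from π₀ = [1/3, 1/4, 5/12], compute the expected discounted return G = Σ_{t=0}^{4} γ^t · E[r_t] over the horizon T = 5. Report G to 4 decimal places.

t=0: π = [0.3333, 0.2500, 0.4167], E[r] = 0.7500, γ^t·E[r] = 0.750000, running G = 0.750000
t=1: π = [0.2917, 0.2569, 0.4514], E[r] = 0.5208, γ^t·E[r] = 0.416667, running G = 1.166667
t=2: π = [0.2905, 0.2529, 0.4566], E[r] = 0.5017, γ^t·E[r] = 0.321111, running G = 1.487778
t=3: π = [0.2912, 0.2531, 0.4557], E[r] = 0.5065, γ^t·E[r] = 0.259333, running G = 1.747111
t=4: π = [0.2911, 0.2532, 0.4557], E[r] = 0.5064, γ^t·E[r] = 0.207412, running G = 1.954523

G = 1.9545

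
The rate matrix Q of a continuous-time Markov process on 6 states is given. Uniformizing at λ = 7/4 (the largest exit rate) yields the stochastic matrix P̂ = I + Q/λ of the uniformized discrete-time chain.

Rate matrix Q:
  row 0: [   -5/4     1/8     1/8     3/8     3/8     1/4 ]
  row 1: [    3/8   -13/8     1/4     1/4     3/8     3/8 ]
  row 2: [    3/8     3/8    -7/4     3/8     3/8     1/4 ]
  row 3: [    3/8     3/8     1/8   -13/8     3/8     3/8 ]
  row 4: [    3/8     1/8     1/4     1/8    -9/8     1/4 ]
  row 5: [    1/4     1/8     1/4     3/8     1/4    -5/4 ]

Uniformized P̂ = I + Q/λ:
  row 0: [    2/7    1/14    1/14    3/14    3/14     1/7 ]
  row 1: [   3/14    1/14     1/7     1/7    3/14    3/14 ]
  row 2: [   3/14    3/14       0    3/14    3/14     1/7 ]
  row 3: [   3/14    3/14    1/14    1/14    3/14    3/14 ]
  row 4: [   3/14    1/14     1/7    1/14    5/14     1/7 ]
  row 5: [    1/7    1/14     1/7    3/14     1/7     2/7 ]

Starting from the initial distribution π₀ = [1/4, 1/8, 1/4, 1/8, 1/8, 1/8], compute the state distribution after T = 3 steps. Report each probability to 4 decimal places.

t=0: π = [0.2500, 0.1250, 0.2500, 0.1250, 0.1250, 0.1250]
t=1: π = [0.2232, 0.1250, 0.0804, 0.1696, 0.2232, 0.1786]
t=2: π = [0.2175, 0.1071, 0.1033, 0.1492, 0.2334, 0.1894]
t=3: π = [0.2163, 0.1075, 0.1019, 0.1520, 0.2341, 0.1882]

π = [0.2163, 0.1075, 0.1019, 0.1520, 0.2341, 0.1882]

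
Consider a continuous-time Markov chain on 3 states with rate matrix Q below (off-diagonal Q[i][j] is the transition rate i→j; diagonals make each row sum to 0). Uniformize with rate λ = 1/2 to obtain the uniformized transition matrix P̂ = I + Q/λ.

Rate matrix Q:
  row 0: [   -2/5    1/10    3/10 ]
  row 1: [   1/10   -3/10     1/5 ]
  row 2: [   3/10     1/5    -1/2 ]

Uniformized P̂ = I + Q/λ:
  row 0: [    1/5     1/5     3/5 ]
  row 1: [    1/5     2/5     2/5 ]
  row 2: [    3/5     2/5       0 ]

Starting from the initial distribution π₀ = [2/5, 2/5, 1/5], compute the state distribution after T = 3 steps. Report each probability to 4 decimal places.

t=0: π = [0.4000, 0.4000, 0.2000]
t=1: π = [0.2800, 0.3200, 0.4000]
t=2: π = [0.3600, 0.3440, 0.2960]
t=3: π = [0.3184, 0.3280, 0.3536]

π = [0.3184, 0.3280, 0.3536]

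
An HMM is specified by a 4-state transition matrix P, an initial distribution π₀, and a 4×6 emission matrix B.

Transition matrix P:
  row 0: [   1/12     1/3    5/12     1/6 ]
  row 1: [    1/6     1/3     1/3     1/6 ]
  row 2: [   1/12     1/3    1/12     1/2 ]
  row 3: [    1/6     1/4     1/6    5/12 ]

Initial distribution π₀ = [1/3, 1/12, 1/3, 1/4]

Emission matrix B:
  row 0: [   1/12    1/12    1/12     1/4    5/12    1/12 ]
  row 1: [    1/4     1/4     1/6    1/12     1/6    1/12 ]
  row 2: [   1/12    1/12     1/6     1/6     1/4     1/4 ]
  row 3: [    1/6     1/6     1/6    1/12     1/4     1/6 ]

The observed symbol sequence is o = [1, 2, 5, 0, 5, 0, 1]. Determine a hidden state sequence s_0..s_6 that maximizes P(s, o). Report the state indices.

t=0: δ = [2.778e-02, 2.083e-02, 2.778e-02, 4.167e-02]  (obs o_0=1)
t=1: δ = [5.787e-04, 1.736e-03, 1.929e-03, 2.894e-03]  ψ = [3, 3, 0, 3]  (obs o_1=2)
t=2: δ = [4.019e-05, 6.028e-05, 1.447e-04, 2.009e-04]  ψ = [3, 3, 1, 3]  (obs o_2=5)
t=3: δ = [2.791e-06, 1.256e-05, 2.791e-06, 1.395e-05]  ψ = [3, 3, 3, 3]  (obs o_3=0)
t=4: δ = [1.938e-07, 3.489e-07, 1.047e-06, 9.690e-07]  ψ = [3, 1, 1, 3]  (obs o_4=5)
t=5: δ = [1.346e-08, 8.721e-08, 1.346e-08, 8.721e-08]  ψ = [3, 2, 3, 2]  (obs o_5=0)
t=6: δ = [1.211e-09, 7.268e-09, 2.423e-09, 6.056e-09]  ψ = [1, 1, 1, 3]  (obs o_6=1)
backtrack: best end state = 1; path = [3, 3, 3, 1, 2, 1, 1]

path = [3, 3, 3, 1, 2, 1, 1]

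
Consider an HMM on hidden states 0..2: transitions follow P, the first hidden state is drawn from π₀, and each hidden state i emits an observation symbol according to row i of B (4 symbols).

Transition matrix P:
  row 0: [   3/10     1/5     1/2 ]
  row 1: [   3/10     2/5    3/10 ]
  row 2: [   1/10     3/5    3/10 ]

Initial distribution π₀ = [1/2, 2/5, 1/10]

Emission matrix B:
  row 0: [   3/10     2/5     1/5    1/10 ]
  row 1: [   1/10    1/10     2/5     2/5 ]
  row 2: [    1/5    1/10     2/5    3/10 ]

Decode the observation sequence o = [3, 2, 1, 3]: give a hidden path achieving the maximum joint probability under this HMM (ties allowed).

t=0: δ = [5.000e-02, 1.600e-01, 3.000e-02]  (obs o_0=3)
t=1: δ = [9.600e-03, 2.560e-02, 1.920e-02]  ψ = [1, 1, 1]  (obs o_1=2)
t=2: δ = [3.072e-03, 1.152e-03, 7.680e-04]  ψ = [1, 2, 1]  (obs o_2=1)
t=3: δ = [9.216e-05, 2.458e-04, 4.608e-04]  ψ = [0, 0, 0]  (obs o_3=3)
backtrack: best end state = 2; path = [1, 1, 0, 2]

path = [1, 1, 0, 2]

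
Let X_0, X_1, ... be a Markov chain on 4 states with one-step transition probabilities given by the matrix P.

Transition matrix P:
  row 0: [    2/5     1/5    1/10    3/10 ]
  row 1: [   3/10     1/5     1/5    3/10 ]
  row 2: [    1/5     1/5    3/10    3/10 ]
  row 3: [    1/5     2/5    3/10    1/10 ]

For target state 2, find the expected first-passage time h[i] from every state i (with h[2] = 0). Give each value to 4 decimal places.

First-step conditioning: h[2] = 0; for i ≠ 2, h[i] = 1 + Σ_k P[i][k]·h[k].
  h[0] = 1 + 2/5·h[0] + 1/5·h[1] + 3/10·h[3]
  h[1] = 1 + 3/10·h[0] + 1/5·h[1] + 3/10·h[3]
  h[3] = 1 + 1/5·h[0] + 2/5·h[1] + 1/10·h[3]
Solving the 3×3 linear system over states ≠ 2 gives exactly h = [40/7, 36/7, 0, 14/3] (h[2] = 0 is the target).

h = [5.7143, 5.1429, 0.0000, 4.6667]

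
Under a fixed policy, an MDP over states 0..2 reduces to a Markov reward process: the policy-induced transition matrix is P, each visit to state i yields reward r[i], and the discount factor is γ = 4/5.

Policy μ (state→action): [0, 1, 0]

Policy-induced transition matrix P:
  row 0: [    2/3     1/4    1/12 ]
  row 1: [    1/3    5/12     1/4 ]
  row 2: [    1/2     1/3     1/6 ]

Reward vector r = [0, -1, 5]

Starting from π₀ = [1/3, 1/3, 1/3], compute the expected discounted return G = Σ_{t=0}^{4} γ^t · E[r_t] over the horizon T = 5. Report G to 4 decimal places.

t=0: π = [0.3333, 0.3333, 0.3333], E[r] = 1.3333, γ^t·E[r] = 1.333333, running G = 1.333333
t=1: π = [0.5000, 0.3333, 0.1667], E[r] = 0.5000, γ^t·E[r] = 0.400000, running G = 1.733333
t=2: π = [0.5278, 0.3194, 0.1528], E[r] = 0.4444, γ^t·E[r] = 0.284444, running G = 2.017778
t=3: π = [0.5347, 0.3160, 0.1493], E[r] = 0.4306, γ^t·E[r] = 0.220444, running G = 2.238222
t=4: π = [0.5365, 0.3151, 0.1484], E[r] = 0.4271, γ^t·E[r] = 0.174933, running G = 2.413156

G = 2.4132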